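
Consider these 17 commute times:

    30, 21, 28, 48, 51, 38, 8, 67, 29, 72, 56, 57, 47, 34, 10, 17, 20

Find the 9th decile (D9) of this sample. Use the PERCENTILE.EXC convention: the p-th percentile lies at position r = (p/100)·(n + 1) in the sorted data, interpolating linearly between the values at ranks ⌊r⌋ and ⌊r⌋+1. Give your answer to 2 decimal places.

Sorted: 8, 10, 17, 20, 21, 28, 29, 30, 34, 38, 47, 48, 51, 56, 57, 67, 72.
n = 17.
r = (90/100)·(17 + 1) = 16.2.
Rank 16 is 67 and rank 17 is 72.
Interpolate: 67 + 0.2·(72 − 67) = 67 + 0.2·5 = 68.

68.00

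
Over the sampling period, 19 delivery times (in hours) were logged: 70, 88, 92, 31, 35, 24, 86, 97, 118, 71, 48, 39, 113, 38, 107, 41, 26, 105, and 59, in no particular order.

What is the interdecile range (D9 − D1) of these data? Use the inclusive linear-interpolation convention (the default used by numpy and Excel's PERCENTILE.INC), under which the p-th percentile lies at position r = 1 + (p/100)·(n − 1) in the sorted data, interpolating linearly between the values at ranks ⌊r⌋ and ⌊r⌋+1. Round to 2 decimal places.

78.20

Sorted: 24, 26, 31, 35, 38, 39, 41, 48, 59, 70, 71, 86, 88, 92, 97, 105, 107, 113, 118.
n = 19.
P10: r = 2.8; ranks 2–3 are 26, 31; interpolating gives 30.
P90: r = 17.2; ranks 17–18 are 107, 113; interpolating gives 108.2.
Difference: 108.2 − 30 = 78.2.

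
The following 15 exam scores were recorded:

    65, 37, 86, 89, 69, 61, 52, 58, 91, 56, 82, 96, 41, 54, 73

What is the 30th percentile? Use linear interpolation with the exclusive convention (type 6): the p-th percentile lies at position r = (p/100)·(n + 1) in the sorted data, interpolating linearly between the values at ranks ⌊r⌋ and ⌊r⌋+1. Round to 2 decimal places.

Sorted: 37, 41, 52, 54, 56, 58, 61, 65, 69, 73, 82, 86, 89, 91, 96.
n = 15.
r = (30/100)·(15 + 1) = 4.8.
Rank 4 is 54 and rank 5 is 56.
Interpolate: 54 + 0.8·(56 − 54) = 54 + 0.8·2 = 55.6.

55.60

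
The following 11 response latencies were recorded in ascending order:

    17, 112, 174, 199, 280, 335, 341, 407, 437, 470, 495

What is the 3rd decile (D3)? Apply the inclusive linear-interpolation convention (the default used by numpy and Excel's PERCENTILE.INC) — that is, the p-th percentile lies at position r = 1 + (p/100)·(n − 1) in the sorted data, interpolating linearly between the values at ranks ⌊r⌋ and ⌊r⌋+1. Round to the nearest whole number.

199

n = 11.
r = 1 + (30/100)·(11 − 1) = 1 + 3 = 4.
r is an integer, so P30 is the value at rank 4: 199.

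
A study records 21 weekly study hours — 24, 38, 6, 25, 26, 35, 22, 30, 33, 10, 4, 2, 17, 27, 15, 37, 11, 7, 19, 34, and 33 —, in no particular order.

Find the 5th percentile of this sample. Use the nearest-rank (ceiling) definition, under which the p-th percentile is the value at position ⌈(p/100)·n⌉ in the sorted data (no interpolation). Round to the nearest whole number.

Sorted: 2, 4, 6, 7, 10, 11, 15, 17, 19, 22, 24, 25, 26, 27, 30, 33, 33, 34, 35, 37, 38.
n = 21.
Position = ⌈5/100 · 21⌉ = ⌈1.05⌉ = 2.
The value at rank 2 is 4.

4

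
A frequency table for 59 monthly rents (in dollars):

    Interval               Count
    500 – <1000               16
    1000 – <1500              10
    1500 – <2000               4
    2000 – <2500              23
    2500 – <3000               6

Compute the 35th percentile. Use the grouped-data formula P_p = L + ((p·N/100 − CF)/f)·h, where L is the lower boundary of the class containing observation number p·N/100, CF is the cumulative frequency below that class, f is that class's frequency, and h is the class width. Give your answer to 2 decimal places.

1232.50

N = 59; target position k = 35/100 · 59 = 20.65.
Cumulative frequencies: 16, 26, 30, 53, 59.
Observation 20.65 falls in the class 1000 – <1500.
L = 1000, CF = 16, f = 10, h = 500.
P35 = 1000 + ((20.65 − 16)/10)·500 = 1000 + 232.5 = 1232.5.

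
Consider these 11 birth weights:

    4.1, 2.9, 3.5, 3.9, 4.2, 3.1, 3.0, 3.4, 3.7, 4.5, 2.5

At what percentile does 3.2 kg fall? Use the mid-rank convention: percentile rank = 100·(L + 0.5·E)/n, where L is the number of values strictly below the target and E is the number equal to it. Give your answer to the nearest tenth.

36.4

Sorted: 2.5, 2.9, 3.0, 3.1, 3.4, 3.5, 3.7, 3.9, 4.1, 4.2, 4.5.
Count below 3.2: L = 4; count equal: E = 0; n = 11.
Percentile rank = 100·(4 + 0.5·0)/11 = 100·4/11 = 36.36.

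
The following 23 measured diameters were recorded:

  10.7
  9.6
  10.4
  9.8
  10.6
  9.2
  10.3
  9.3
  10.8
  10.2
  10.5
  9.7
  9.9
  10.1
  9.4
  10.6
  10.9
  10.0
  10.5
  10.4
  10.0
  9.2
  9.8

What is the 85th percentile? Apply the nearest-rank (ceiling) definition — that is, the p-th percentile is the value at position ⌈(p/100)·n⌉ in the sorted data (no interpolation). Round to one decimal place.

10.6

Sorted: 9.2, 9.2, 9.3, 9.4, 9.6, 9.7, 9.8, 9.8, 9.9, 10.0, 10.0, 10.1, 10.2, 10.3, 10.4, 10.4, 10.5, 10.5, 10.6, 10.6, 10.7, 10.8, 10.9.
n = 23.
Position = ⌈85/100 · 23⌉ = ⌈19.55⌉ = 20.
The value at rank 20 is 10.6.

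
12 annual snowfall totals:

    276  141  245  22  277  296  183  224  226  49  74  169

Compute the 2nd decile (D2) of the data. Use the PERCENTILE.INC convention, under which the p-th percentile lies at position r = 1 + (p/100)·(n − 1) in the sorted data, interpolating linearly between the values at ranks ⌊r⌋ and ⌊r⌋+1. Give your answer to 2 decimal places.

87.40

Sorted: 22, 49, 74, 141, 169, 183, 224, 226, 245, 276, 277, 296.
n = 12.
r = 1 + (20/100)·(12 − 1) = 1 + 2.2 = 3.2.
Rank 3 is 74 and rank 4 is 141.
Interpolate: 74 + 0.2·(141 − 74) = 74 + 0.2·67 = 87.4.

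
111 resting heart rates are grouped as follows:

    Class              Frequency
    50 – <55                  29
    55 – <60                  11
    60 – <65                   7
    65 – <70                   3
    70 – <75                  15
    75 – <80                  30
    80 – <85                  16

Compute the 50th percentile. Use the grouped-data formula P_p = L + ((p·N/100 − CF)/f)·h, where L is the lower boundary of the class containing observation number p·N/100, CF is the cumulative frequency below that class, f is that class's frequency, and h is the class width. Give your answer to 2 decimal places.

71.83

N = 111; target position k = 50/100 · 111 = 55.5.
Cumulative frequencies: 29, 40, 47, 50, 65, 95, 111.
Observation 55.5 falls in the class 70 – <75.
L = 70, CF = 50, f = 15, h = 5.
P50 = 70 + ((55.5 − 50)/15)·5 = 70 + 1.83333 = 71.8333.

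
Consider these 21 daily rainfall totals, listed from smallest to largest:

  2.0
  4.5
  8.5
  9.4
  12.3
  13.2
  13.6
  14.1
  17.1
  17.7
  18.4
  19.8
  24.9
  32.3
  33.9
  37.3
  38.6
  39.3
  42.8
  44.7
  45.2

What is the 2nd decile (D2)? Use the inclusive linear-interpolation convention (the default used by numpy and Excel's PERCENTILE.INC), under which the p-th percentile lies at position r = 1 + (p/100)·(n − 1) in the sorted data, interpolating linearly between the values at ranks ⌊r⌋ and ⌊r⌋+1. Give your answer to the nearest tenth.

n = 21.
r = 1 + (20/100)·(21 − 1) = 1 + 4 = 5.
r is an integer, so P20 is the value at rank 5: 12.3.

12.3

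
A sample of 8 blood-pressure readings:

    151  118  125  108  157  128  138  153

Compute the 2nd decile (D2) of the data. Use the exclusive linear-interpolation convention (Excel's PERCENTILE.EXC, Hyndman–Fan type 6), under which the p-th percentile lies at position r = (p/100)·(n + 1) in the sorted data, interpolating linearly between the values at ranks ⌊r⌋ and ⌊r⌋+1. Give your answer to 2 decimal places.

Sorted: 108, 118, 125, 128, 138, 151, 153, 157.
n = 8.
r = (20/100)·(8 + 1) = 1.8.
Rank 1 is 108 and rank 2 is 118.
Interpolate: 108 + 0.8·(118 − 108) = 108 + 0.8·10 = 116.

116.00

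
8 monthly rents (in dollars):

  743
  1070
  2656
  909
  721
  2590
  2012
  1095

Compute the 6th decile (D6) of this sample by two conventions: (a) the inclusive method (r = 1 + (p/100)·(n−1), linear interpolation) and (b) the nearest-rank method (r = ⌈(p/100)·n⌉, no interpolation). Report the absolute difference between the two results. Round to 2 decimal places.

Sorted: 721, 743, 909, 1070, 1095, 2012, 2590, 2656.
n = 8.
(a) r = 5.2; between ranks 5 (1095) and 6 (2012): 1278.4.
(b) the nearest-rank method: rank 5 → 1095.
|1278.4 − 1095| = 183.4.

183.40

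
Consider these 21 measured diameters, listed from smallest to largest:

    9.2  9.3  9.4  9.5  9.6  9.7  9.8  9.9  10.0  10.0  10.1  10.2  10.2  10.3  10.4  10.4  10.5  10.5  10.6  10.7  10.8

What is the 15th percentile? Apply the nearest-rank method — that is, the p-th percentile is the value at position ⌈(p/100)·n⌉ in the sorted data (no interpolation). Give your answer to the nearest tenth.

9.5

n = 21.
Position = ⌈15/100 · 21⌉ = ⌈3.15⌉ = 4.
The value at rank 4 is 9.5.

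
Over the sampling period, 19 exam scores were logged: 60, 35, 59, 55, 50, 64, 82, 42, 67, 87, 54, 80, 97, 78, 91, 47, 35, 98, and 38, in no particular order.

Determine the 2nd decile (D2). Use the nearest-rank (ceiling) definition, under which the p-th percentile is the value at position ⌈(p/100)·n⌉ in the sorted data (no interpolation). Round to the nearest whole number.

Sorted: 35, 35, 38, 42, 47, 50, 54, 55, 59, 60, 64, 67, 78, 80, 82, 87, 91, 97, 98.
n = 19.
Position = ⌈20/100 · 19⌉ = ⌈3.8⌉ = 4.
The value at rank 4 is 42.

42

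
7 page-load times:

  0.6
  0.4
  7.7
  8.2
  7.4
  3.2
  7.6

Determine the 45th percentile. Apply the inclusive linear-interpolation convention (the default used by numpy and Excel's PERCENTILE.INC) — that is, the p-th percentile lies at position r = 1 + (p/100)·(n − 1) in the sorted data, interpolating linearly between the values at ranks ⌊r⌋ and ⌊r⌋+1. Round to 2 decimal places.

Sorted: 0.4, 0.6, 3.2, 7.4, 7.6, 7.7, 8.2.
n = 7.
r = 1 + (45/100)·(7 − 1) = 1 + 2.7 = 3.7.
Rank 3 is 3.2 and rank 4 is 7.4.
Interpolate: 3.2 + 0.7·(7.4 − 3.2) = 3.2 + 0.7·4.2 = 6.14.

6.14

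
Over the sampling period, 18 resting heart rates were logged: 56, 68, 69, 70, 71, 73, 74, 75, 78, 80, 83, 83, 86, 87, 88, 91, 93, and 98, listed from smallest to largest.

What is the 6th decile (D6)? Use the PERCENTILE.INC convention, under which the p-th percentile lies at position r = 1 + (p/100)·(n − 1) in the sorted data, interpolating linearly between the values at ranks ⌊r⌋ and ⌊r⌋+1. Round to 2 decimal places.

n = 18.
r = 1 + (60/100)·(18 − 1) = 1 + 10.2 = 11.2.
Rank 11 is 83 and rank 12 is 83.
Interpolate: 83 + 0.2·(83 − 83) = 83 + 0.2·0 = 83.

83.00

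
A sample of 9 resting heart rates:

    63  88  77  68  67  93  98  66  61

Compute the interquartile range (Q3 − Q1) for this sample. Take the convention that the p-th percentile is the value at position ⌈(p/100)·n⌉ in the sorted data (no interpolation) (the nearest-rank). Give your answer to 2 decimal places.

22.00

Sorted: 61, 63, 66, 67, 68, 77, 88, 93, 98.
n = 9.
P25: rank ⌈25/100·9⌉ = 3 → 66.
P75: rank ⌈75/100·9⌉ = 7 → 88.
Difference: 88 − 66 = 22.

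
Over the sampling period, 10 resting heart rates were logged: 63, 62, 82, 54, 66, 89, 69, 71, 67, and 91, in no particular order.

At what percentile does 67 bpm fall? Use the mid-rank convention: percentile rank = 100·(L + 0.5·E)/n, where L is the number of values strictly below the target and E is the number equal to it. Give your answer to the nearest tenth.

45.0

Sorted: 54, 62, 63, 66, 67, 69, 71, 82, 89, 91.
Count below 67: L = 4; count equal: E = 1; n = 10.
Percentile rank = 100·(4 + 0.5·1)/10 = 100·4.5/10 = 45.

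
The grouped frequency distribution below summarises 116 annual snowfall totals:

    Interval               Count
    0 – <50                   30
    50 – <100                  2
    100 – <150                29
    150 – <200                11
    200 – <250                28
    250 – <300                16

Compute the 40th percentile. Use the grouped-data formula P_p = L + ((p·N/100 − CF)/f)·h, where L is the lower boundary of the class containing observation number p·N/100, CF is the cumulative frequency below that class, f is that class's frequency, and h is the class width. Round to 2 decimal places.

N = 116; target position k = 40/100 · 116 = 46.4.
Cumulative frequencies: 30, 32, 61, 72, 100, 116.
Observation 46.4 falls in the class 100 – <150.
L = 100, CF = 32, f = 29, h = 50.
P40 = 100 + ((46.4 − 32)/29)·50 = 100 + 24.8276 = 124.828.

124.83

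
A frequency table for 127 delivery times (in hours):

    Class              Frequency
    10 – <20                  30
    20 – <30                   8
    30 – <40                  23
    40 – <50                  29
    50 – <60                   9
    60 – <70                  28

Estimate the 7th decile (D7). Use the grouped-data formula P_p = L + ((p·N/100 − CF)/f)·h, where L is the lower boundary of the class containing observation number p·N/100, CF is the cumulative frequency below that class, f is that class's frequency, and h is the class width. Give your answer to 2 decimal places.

N = 127; target position k = 70/100 · 127 = 88.9.
Cumulative frequencies: 30, 38, 61, 90, 99, 127.
Observation 88.9 falls in the class 40 – <50.
L = 40, CF = 61, f = 29, h = 10.
P70 = 40 + ((88.9 − 61)/29)·10 = 40 + 9.62069 = 49.6207.

49.62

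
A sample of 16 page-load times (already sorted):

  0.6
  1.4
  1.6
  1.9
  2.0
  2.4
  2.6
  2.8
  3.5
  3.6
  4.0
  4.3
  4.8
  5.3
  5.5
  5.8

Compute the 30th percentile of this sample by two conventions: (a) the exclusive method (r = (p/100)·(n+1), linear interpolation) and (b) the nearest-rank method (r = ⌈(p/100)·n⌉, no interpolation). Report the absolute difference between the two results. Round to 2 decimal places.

n = 16.
(a) r = 5.1; between ranks 5 (2.0) and 6 (2.4): 2.04.
(b) the nearest-rank method: rank 5 → 2.
|2.04 − 2| = 0.04.

0.04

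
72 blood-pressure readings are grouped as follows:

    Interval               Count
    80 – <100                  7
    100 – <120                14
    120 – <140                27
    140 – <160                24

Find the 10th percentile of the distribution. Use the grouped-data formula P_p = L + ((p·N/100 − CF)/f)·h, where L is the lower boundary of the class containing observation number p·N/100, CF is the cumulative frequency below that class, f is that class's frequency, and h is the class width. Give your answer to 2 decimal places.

N = 72; target position k = 10/100 · 72 = 7.2.
Cumulative frequencies: 7, 21, 48, 72.
Observation 7.2 falls in the class 100 – <120.
L = 100, CF = 7, f = 14, h = 20.
P10 = 100 + ((7.2 − 7)/14)·20 = 100 + 0.285714 = 100.286.

100.29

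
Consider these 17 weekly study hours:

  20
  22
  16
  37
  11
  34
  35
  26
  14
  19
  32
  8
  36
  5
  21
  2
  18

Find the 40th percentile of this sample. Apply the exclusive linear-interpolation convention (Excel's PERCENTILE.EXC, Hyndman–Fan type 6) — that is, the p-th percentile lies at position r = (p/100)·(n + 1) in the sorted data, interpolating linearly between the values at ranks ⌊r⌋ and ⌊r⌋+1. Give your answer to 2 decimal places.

Sorted: 2, 5, 8, 11, 14, 16, 18, 19, 20, 21, 22, 26, 32, 34, 35, 36, 37.
n = 17.
r = (40/100)·(17 + 1) = 7.2.
Rank 7 is 18 and rank 8 is 19.
Interpolate: 18 + 0.2·(19 − 18) = 18 + 0.2·1 = 18.2.

18.20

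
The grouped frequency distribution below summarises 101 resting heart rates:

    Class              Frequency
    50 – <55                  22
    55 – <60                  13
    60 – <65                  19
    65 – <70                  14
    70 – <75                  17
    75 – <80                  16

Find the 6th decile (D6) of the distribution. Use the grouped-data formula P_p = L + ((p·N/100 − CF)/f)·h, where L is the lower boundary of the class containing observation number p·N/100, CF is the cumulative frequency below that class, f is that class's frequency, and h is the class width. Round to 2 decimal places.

N = 101; target position k = 60/100 · 101 = 60.6.
Cumulative frequencies: 22, 35, 54, 68, 85, 101.
Observation 60.6 falls in the class 65 – <70.
L = 65, CF = 54, f = 14, h = 5.
P60 = 65 + ((60.6 − 54)/14)·5 = 65 + 2.35714 = 67.3571.

67.36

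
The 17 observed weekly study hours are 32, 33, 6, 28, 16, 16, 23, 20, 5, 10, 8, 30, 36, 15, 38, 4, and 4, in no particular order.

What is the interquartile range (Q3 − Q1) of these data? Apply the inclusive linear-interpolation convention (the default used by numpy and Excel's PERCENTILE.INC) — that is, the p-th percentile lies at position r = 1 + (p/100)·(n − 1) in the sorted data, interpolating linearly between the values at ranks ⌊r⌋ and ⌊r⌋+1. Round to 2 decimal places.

22.00

Sorted: 4, 4, 5, 6, 8, 10, 15, 16, 16, 20, 23, 28, 30, 32, 33, 36, 38.
n = 17.
P25: r = 5 (integer) → 8.
P75: r = 13 (integer) → 30.
Difference: 30 − 8 = 22.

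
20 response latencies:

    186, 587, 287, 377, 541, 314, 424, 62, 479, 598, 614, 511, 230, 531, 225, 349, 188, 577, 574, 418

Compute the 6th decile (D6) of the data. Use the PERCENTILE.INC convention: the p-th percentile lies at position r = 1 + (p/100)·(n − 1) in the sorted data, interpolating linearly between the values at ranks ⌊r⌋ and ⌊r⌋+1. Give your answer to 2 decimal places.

Sorted: 62, 186, 188, 225, 230, 287, 314, 349, 377, 418, 424, 479, 511, 531, 541, 574, 577, 587, 598, 614.
n = 20.
r = 1 + (60/100)·(20 − 1) = 1 + 11.4 = 12.4.
Rank 12 is 479 and rank 13 is 511.
Interpolate: 479 + 0.4·(511 − 479) = 479 + 0.4·32 = 491.8.

491.80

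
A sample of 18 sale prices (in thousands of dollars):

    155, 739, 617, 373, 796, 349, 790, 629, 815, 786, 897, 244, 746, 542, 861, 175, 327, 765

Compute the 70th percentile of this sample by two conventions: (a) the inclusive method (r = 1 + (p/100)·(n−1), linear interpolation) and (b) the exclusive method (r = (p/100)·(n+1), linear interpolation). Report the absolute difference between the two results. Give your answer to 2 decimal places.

Sorted: 155, 175, 244, 327, 349, 373, 542, 617, 629, 739, 746, 765, 786, 790, 796, 815, 861, 897.
n = 18.
(a) r = 12.9; between ranks 12 (765) and 13 (786): 783.9.
(b) r = 13.3; between ranks 13 (786) and 14 (790): 787.2.
|783.9 − 787.2| = 3.3.

3.30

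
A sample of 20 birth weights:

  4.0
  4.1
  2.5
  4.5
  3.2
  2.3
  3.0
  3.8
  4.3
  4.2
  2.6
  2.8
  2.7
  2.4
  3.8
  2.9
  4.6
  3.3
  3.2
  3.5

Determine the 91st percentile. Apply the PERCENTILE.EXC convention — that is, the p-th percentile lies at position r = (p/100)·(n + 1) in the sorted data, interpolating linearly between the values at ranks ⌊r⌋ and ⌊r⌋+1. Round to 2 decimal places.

Sorted: 2.3, 2.4, 2.5, 2.6, 2.7, 2.8, 2.9, 3.0, 3.2, 3.2, 3.3, 3.5, 3.8, 3.8, 4.0, 4.1, 4.2, 4.3, 4.5, 4.6.
n = 20.
r = (91/100)·(20 + 1) = 19.11.
Rank 19 is 4.5 and rank 20 is 4.6.
Interpolate: 4.5 + 0.11·(4.6 − 4.5) = 4.5 + 0.11·0.1 = 4.511.

4.51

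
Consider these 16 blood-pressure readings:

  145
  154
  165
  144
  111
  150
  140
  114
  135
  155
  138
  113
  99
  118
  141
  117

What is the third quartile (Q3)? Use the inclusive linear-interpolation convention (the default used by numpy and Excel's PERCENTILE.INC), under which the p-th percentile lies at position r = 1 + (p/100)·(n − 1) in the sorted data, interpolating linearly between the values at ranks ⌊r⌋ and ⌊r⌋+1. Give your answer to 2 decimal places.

146.25

Sorted: 99, 111, 113, 114, 117, 118, 135, 138, 140, 141, 144, 145, 150, 154, 155, 165.
n = 16.
r = 1 + (75/100)·(16 − 1) = 1 + 11.25 = 12.25.
Rank 12 is 145 and rank 13 is 150.
Interpolate: 145 + 0.25·(150 − 145) = 145 + 0.25·5 = 146.25.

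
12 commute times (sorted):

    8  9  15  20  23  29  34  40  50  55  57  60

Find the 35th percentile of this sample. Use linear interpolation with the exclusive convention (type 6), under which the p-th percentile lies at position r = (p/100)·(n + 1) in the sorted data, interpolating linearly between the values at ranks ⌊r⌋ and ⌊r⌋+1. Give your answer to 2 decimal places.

21.65

n = 12.
r = (35/100)·(12 + 1) = 4.55.
Rank 4 is 20 and rank 5 is 23.
Interpolate: 20 + 0.55·(23 − 20) = 20 + 0.55·3 = 21.65.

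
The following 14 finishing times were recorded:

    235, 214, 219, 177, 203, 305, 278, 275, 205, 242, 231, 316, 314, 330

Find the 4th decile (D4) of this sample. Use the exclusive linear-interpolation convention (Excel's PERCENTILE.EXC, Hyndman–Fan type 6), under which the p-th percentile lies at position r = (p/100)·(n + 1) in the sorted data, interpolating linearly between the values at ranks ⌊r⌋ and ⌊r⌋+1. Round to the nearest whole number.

231

Sorted: 177, 203, 205, 214, 219, 231, 235, 242, 275, 278, 305, 314, 316, 330.
n = 14.
r = (40/100)·(14 + 1) = 6.
r is an integer, so P40 is the value at rank 6: 231.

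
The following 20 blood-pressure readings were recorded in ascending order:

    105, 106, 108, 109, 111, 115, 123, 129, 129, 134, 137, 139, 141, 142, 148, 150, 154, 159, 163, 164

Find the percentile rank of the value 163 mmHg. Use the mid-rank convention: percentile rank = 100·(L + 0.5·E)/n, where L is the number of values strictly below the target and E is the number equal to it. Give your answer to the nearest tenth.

92.5

Count below 163: L = 18; count equal: E = 1; n = 20.
Percentile rank = 100·(18 + 0.5·1)/20 = 100·18.5/20 = 92.5.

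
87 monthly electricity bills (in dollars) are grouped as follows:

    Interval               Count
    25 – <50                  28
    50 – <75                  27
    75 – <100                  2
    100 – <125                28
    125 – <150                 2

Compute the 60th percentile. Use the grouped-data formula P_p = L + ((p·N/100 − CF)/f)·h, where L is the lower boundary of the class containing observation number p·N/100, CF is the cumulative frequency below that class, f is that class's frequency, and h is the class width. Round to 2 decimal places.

N = 87; target position k = 60/100 · 87 = 52.2.
Cumulative frequencies: 28, 55, 57, 85, 87.
Observation 52.2 falls in the class 50 – <75.
L = 50, CF = 28, f = 27, h = 25.
P60 = 50 + ((52.2 − 28)/27)·25 = 50 + 22.4074 = 72.4074.

72.41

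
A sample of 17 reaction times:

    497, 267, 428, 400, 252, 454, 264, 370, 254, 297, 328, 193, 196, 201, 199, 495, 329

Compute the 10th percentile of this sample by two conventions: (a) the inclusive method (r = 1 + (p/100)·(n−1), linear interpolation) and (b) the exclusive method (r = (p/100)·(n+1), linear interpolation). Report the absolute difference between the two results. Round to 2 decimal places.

Sorted: 193, 196, 199, 201, 252, 254, 264, 267, 297, 328, 329, 370, 400, 428, 454, 495, 497.
n = 17.
(a) r = 2.6; between ranks 2 (196) and 3 (199): 197.8.
(b) r = 1.8; between ranks 1 (193) and 2 (196): 195.4.
|197.8 − 195.4| = 2.4.

2.40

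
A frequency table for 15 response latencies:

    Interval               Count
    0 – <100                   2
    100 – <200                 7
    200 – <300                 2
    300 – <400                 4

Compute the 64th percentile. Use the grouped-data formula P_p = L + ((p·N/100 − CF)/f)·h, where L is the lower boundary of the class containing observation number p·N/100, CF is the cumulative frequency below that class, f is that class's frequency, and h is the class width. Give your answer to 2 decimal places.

N = 15; target position k = 64/100 · 15 = 9.6.
Cumulative frequencies: 2, 9, 11, 15.
Observation 9.6 falls in the class 200 – <300.
L = 200, CF = 9, f = 2, h = 100.
P64 = 200 + ((9.6 − 9)/2)·100 = 200 + 30 = 230.

230.00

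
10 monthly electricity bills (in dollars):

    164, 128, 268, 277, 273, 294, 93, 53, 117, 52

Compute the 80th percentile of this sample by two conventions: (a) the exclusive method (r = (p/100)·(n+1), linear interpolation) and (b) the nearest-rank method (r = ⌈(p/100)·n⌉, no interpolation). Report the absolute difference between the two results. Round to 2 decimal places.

3.20

Sorted: 52, 53, 93, 117, 128, 164, 268, 273, 277, 294.
n = 10.
(a) r = 8.8; between ranks 8 (273) and 9 (277): 276.2.
(b) the nearest-rank method: rank 8 → 273.
|276.2 − 273| = 3.2.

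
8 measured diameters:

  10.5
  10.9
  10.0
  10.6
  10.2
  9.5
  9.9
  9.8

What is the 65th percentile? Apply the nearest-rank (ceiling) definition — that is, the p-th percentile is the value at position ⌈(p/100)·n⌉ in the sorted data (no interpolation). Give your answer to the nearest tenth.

Sorted: 9.5, 9.8, 9.9, 10.0, 10.2, 10.5, 10.6, 10.9.
n = 8.
Position = ⌈65/100 · 8⌉ = ⌈5.2⌉ = 6.
The value at rank 6 is 10.5.

10.5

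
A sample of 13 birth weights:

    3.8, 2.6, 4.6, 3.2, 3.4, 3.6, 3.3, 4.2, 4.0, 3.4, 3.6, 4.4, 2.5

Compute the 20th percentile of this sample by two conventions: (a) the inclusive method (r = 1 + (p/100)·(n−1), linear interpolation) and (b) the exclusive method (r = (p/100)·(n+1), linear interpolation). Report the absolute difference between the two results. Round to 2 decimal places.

0.16

Sorted: 2.5, 2.6, 3.2, 3.3, 3.4, 3.4, 3.6, 3.6, 3.8, 4.0, 4.2, 4.4, 4.6.
n = 13.
(a) r = 3.4; between ranks 3 (3.2) and 4 (3.3): 3.24.
(b) r = 2.8; between ranks 2 (2.6) and 3 (3.2): 3.08.
|3.24 − 3.08| = 0.16.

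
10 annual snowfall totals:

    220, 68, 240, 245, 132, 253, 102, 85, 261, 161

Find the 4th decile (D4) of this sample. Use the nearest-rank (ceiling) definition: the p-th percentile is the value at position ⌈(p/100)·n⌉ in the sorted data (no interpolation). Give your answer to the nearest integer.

Sorted: 68, 85, 102, 132, 161, 220, 240, 245, 253, 261.
n = 10.
Position = ⌈40/100 · 10⌉ = ⌈4⌉ = 4.
The value at rank 4 is 132.

132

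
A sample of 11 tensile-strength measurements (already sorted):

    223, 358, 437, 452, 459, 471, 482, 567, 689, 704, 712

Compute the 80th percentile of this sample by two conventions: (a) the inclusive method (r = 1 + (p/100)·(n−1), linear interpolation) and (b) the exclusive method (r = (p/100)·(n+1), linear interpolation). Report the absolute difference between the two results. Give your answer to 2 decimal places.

9.00

n = 11.
(a) r = 9 → value at rank 9 = 689.
(b) r = 9.6; between ranks 9 (689) and 10 (704): 698.
|689 − 698| = 9.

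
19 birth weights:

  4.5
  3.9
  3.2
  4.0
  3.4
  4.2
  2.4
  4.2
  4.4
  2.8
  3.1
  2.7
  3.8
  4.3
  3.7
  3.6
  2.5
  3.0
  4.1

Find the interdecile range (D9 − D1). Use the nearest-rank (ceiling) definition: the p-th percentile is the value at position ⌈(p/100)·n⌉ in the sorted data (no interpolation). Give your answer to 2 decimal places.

Sorted: 2.4, 2.5, 2.7, 2.8, 3.0, 3.1, 3.2, 3.4, 3.6, 3.7, 3.8, 3.9, 4.0, 4.1, 4.2, 4.2, 4.3, 4.4, 4.5.
n = 19.
P10: rank ⌈10/100·19⌉ = 2 → 2.5.
P90: rank ⌈90/100·19⌉ = 18 → 4.4.
Difference: 4.4 − 2.5 = 1.9.

1.90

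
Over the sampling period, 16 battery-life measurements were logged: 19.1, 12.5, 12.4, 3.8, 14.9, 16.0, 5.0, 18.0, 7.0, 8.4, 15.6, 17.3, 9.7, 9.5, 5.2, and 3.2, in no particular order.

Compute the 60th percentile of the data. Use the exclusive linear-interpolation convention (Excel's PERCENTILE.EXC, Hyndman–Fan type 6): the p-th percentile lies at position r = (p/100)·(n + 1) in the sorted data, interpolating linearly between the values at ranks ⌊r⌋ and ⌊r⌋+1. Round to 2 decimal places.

Sorted: 3.2, 3.8, 5.0, 5.2, 7.0, 8.4, 9.5, 9.7, 12.4, 12.5, 14.9, 15.6, 16.0, 17.3, 18.0, 19.1.
n = 16.
r = (60/100)·(16 + 1) = 10.2.
Rank 10 is 12.5 and rank 11 is 14.9.
Interpolate: 12.5 + 0.2·(14.9 − 12.5) = 12.5 + 0.2·2.4 = 12.98.

12.98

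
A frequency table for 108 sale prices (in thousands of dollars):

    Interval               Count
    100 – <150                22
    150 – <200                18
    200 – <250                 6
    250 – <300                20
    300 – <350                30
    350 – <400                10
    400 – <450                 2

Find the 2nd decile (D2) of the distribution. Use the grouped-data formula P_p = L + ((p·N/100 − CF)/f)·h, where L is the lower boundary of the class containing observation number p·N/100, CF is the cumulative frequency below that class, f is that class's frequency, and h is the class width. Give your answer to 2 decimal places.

N = 108; target position k = 20/100 · 108 = 21.6.
Cumulative frequencies: 22, 40, 46, 66, 96, 106, 108.
Observation 21.6 falls in the class 100 – <150.
L = 100, CF = 0, f = 22, h = 50.
P20 = 100 + ((21.6 − 0)/22)·50 = 100 + 49.0909 = 149.091.

149.09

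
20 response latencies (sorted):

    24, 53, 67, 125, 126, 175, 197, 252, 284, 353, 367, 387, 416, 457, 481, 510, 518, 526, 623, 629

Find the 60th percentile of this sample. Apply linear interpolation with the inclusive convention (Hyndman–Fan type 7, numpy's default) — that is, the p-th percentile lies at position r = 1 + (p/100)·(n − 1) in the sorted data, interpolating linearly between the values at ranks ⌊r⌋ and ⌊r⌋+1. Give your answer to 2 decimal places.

398.60

n = 20.
r = 1 + (60/100)·(20 − 1) = 1 + 11.4 = 12.4.
Rank 12 is 387 and rank 13 is 416.
Interpolate: 387 + 0.4·(416 − 387) = 387 + 0.4·29 = 398.6.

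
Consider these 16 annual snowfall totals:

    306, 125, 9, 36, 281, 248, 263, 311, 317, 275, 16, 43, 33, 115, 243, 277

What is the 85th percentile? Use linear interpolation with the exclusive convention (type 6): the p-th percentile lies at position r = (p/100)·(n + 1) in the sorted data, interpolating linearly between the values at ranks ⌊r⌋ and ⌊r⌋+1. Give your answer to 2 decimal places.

Sorted: 9, 16, 33, 36, 43, 115, 125, 243, 248, 263, 275, 277, 281, 306, 311, 317.
n = 16.
r = (85/100)·(16 + 1) = 14.45.
Rank 14 is 306 and rank 15 is 311.
Interpolate: 306 + 0.45·(311 − 306) = 306 + 0.45·5 = 308.25.

308.25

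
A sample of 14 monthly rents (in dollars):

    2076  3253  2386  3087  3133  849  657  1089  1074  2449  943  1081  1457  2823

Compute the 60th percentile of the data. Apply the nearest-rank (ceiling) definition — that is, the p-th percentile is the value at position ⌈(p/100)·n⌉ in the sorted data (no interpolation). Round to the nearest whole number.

2386

Sorted: 657, 849, 943, 1074, 1081, 1089, 1457, 2076, 2386, 2449, 2823, 3087, 3133, 3253.
n = 14.
Position = ⌈60/100 · 14⌉ = ⌈8.4⌉ = 9.
The value at rank 9 is 2386.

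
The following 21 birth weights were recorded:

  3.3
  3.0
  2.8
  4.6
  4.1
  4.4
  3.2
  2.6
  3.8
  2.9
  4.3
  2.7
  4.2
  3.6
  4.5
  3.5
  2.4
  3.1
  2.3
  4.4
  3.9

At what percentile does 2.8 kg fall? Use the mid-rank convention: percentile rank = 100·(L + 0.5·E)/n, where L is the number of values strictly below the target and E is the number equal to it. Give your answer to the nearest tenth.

Sorted: 2.3, 2.4, 2.6, 2.7, 2.8, 2.9, 3.0, 3.1, 3.2, 3.3, 3.5, 3.6, 3.8, 3.9, 4.1, 4.2, 4.3, 4.4, 4.4, 4.5, 4.6.
Count below 2.8: L = 4; count equal: E = 1; n = 21.
Percentile rank = 100·(4 + 0.5·1)/21 = 100·4.5/21 = 21.43.

21.4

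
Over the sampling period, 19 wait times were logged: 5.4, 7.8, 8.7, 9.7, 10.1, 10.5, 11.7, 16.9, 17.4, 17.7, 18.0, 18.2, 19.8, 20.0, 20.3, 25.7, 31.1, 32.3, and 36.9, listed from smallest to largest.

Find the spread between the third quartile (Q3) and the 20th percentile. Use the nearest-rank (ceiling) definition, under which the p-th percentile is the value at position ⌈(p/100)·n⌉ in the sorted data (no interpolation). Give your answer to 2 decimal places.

n = 19.
P20: rank ⌈20/100·19⌉ = 4 → 9.7.
P75: rank ⌈75/100·19⌉ = 15 → 20.3.
Difference: 20.3 − 9.7 = 10.6.

10.60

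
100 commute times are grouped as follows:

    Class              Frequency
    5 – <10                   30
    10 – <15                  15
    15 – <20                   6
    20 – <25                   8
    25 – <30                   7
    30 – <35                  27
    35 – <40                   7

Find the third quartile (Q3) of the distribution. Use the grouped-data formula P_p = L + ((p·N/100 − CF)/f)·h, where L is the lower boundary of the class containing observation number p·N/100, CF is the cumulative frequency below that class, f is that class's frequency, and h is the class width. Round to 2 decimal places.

31.67

N = 100; target position k = 75/100 · 100 = 75.
Cumulative frequencies: 30, 45, 51, 59, 66, 93, 100.
Observation 75 falls in the class 30 – <35.
L = 30, CF = 66, f = 27, h = 5.
P75 = 30 + ((75 − 66)/27)·5 = 30 + 1.66667 = 31.6667.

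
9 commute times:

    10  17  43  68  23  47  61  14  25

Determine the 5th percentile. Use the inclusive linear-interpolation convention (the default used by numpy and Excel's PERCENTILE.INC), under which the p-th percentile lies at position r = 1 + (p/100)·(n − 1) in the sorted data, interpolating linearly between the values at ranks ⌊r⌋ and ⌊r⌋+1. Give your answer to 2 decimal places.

11.60

Sorted: 10, 14, 17, 23, 25, 43, 47, 61, 68.
n = 9.
r = 1 + (5/100)·(9 − 1) = 1 + 0.4 = 1.4.
Rank 1 is 10 and rank 2 is 14.
Interpolate: 10 + 0.4·(14 − 10) = 10 + 0.4·4 = 11.6.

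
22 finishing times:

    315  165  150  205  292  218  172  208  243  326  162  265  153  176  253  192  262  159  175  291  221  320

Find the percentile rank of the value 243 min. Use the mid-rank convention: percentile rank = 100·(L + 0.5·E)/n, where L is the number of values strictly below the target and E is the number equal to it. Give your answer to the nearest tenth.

61.4

Sorted: 150, 153, 159, 162, 165, 172, 175, 176, 192, 205, 208, 218, 221, 243, 253, 262, 265, 291, 292, 315, 320, 326.
Count below 243: L = 13; count equal: E = 1; n = 22.
Percentile rank = 100·(13 + 0.5·1)/22 = 100·13.5/22 = 61.36.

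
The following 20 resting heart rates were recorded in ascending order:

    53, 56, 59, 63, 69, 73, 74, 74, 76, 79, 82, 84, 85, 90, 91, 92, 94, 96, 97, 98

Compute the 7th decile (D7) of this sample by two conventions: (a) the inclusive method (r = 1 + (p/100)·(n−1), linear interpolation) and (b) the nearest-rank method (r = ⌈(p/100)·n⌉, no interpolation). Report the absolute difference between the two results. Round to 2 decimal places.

n = 20.
(a) r = 14.3; between ranks 14 (90) and 15 (91): 90.3.
(b) the nearest-rank method: rank 14 → 90.
|90.3 − 90| = 0.3.

0.30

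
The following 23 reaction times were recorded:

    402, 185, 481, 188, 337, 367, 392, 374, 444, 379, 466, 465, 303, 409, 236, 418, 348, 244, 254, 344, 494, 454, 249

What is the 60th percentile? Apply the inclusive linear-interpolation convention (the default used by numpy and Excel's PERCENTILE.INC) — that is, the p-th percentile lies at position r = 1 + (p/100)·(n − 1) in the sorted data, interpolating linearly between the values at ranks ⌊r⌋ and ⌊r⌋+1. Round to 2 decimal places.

394.00

Sorted: 185, 188, 236, 244, 249, 254, 303, 337, 344, 348, 367, 374, 379, 392, 402, 409, 418, 444, 454, 465, 466, 481, 494.
n = 23.
r = 1 + (60/100)·(23 − 1) = 1 + 13.2 = 14.2.
Rank 14 is 392 and rank 15 is 402.
Interpolate: 392 + 0.2·(402 − 392) = 392 + 0.2·10 = 394.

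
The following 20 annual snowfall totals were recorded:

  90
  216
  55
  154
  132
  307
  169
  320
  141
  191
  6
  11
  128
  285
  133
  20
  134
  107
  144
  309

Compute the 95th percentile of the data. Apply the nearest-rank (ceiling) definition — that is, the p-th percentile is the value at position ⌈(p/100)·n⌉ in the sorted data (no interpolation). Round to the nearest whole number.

Sorted: 6, 11, 20, 55, 90, 107, 128, 132, 133, 134, 141, 144, 154, 169, 191, 216, 285, 307, 309, 320.
n = 20.
Position = ⌈95/100 · 20⌉ = ⌈19⌉ = 19.
The value at rank 19 is 309.

309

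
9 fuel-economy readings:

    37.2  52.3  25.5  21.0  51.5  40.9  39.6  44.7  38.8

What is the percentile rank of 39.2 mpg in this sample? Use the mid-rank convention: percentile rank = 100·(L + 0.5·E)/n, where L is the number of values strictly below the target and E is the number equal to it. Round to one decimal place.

44.4

Sorted: 21.0, 25.5, 37.2, 38.8, 39.6, 40.9, 44.7, 51.5, 52.3.
Count below 39.2: L = 4; count equal: E = 0; n = 9.
Percentile rank = 100·(4 + 0.5·0)/9 = 100·4/9 = 44.44.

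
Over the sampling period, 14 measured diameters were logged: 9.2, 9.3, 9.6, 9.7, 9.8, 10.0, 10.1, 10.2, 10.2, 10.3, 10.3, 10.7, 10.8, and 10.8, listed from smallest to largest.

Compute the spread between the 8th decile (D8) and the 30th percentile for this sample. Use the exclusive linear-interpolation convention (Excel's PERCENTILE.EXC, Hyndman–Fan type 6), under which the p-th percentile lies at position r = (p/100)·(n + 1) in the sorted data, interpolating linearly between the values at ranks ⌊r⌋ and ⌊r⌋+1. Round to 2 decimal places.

0.95

n = 14.
P30: r = 4.5; ranks 4–5 are 9.7, 9.8; interpolating gives 9.75.
P80: r = 12 (integer) → 10.7.
Difference: 10.7 − 9.75 = 0.95.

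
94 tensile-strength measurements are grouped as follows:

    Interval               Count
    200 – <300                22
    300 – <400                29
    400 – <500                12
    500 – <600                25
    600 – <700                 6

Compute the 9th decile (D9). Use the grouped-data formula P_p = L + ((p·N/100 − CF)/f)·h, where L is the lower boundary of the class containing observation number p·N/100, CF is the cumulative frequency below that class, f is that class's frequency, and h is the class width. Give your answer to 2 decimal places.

586.40

N = 94; target position k = 90/100 · 94 = 84.6.
Cumulative frequencies: 22, 51, 63, 88, 94.
Observation 84.6 falls in the class 500 – <600.
L = 500, CF = 63, f = 25, h = 100.
P90 = 500 + ((84.6 − 63)/25)·100 = 500 + 86.4 = 586.4.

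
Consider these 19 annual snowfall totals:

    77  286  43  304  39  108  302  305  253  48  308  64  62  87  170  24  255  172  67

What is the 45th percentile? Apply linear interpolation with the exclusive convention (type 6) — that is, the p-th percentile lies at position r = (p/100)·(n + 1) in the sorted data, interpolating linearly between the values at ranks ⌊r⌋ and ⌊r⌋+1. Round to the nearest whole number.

Sorted: 24, 39, 43, 48, 62, 64, 67, 77, 87, 108, 170, 172, 253, 255, 286, 302, 304, 305, 308.
n = 19.
r = (45/100)·(19 + 1) = 9.
r is an integer, so P45 is the value at rank 9: 87.

87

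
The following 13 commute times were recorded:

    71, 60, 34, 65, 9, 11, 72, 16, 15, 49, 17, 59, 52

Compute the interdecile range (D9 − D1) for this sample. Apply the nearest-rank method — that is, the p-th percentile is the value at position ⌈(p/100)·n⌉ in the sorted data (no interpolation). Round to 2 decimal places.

Sorted: 9, 11, 15, 16, 17, 34, 49, 52, 59, 60, 65, 71, 72.
n = 13.
P10: rank ⌈10/100·13⌉ = 2 → 11.
P90: rank ⌈90/100·13⌉ = 12 → 71.
Difference: 71 − 11 = 60.

60.00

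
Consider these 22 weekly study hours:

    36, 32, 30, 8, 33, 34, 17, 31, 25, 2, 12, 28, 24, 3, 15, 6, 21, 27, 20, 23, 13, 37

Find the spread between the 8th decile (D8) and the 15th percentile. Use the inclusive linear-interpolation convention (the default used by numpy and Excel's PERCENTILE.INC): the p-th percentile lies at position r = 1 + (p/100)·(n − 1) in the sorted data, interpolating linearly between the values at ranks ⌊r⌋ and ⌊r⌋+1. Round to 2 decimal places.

Sorted: 2, 3, 6, 8, 12, 13, 15, 17, 20, 21, 23, 24, 25, 27, 28, 30, 31, 32, 33, 34, 36, 37.
n = 22.
P15: r = 4.15; ranks 4–5 are 8, 12; interpolating gives 8.6.
P80: r = 17.8; ranks 17–18 are 31, 32; interpolating gives 31.8.
Difference: 31.8 − 8.6 = 23.2.

23.20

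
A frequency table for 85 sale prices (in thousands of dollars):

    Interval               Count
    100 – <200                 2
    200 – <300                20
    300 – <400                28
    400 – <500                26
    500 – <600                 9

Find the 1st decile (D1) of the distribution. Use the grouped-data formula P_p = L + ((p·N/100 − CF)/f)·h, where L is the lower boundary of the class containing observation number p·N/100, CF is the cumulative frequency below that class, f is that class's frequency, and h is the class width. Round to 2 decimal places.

232.50

N = 85; target position k = 10/100 · 85 = 8.5.
Cumulative frequencies: 2, 22, 50, 76, 85.
Observation 8.5 falls in the class 200 – <300.
L = 200, CF = 2, f = 20, h = 100.
P10 = 200 + ((8.5 − 2)/20)·100 = 200 + 32.5 = 232.5.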